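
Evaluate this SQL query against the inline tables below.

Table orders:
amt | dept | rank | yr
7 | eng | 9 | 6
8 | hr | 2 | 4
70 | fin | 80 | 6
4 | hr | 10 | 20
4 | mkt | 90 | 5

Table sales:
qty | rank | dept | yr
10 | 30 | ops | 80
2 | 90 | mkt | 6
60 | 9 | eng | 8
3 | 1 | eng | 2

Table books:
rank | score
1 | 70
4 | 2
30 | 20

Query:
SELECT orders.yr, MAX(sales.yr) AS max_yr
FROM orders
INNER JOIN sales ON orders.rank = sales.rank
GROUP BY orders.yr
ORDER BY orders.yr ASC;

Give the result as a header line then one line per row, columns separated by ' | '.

After JOIN sales (2 rows):
orders.amt | orders.dept | orders.rank | orders.yr | sales.qty | sales.rank | sales.dept | sales.yr
7 | eng | 9 | 6 | 60 | 9 | eng | 8
4 | mkt | 90 | 5 | 2 | 90 | mkt | 6
After GROUP BY (2 rows):
orders.yr | max_yr
6 | 8
5 | 6
After ORDER BY (2 rows):
orders.yr | max_yr
5 | 6
6 | 8

== RESULT ==
orders.yr | max_yr
5 | 6
6 | 8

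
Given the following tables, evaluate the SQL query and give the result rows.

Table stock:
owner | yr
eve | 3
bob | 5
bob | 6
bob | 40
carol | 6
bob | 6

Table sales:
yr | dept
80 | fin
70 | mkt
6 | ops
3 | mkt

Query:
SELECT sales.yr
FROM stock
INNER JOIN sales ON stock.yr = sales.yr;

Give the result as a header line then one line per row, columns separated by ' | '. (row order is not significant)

After JOIN sales (4 rows):
stock.owner | stock.yr | sales.yr | sales.dept
eve | 3 | 3 | mkt
bob | 6 | 6 | ops
carol | 6 | 6 | ops
bob | 6 | 6 | ops
After SELECT (4 rows):
sales.yr
3
6
6
6

== RESULT ==
sales.yr
3
6
6
6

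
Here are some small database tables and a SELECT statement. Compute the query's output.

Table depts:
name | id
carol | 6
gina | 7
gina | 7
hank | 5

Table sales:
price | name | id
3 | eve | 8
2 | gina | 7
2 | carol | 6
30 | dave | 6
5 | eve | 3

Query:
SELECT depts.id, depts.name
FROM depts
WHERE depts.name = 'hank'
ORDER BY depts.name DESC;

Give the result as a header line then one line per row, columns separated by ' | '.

== RESULT ==
depts.id | depts.name
5 | hank

Derivation:
After WHERE (1 rows):
depts.name | depts.id
hank | 5
After SELECT (1 rows):
depts.id | depts.name
5 | hank
After ORDER BY (1 rows):
depts.id | depts.name
5 | hank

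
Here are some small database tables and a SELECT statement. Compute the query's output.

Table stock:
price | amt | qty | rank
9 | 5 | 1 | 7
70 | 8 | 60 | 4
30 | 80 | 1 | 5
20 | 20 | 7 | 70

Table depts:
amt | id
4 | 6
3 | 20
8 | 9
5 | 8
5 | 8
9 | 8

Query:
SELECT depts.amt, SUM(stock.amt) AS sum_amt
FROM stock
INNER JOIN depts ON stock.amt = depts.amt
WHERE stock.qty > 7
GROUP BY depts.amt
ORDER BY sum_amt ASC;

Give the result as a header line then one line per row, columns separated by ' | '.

After JOIN depts (3 rows):
stock.price | stock.amt | stock.qty | stock.rank | depts.amt | depts.id
9 | 5 | 1 | 7 | 5 | 8
9 | 5 | 1 | 7 | 5 | 8
70 | 8 | 60 | 4 | 8 | 9
After WHERE (1 rows):
stock.price | stock.amt | stock.qty | stock.rank | depts.amt | depts.id
70 | 8 | 60 | 4 | 8 | 9
After GROUP BY (1 rows):
depts.amt | sum_amt
8 | 8
After ORDER BY (1 rows):
depts.amt | sum_amt
8 | 8

== RESULT ==
depts.amt | sum_amt
8 | 8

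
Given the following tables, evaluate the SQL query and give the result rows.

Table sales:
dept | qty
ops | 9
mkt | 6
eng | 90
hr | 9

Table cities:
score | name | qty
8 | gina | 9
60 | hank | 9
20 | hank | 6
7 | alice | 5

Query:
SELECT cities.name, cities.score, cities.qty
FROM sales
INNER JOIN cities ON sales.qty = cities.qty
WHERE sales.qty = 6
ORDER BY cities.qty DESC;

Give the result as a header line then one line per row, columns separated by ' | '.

After JOIN cities (5 rows):
sales.dept | sales.qty | cities.score | cities.name | cities.qty
ops | 9 | 8 | gina | 9
ops | 9 | 60 | hank | 9
mkt | 6 | 20 | hank | 6
hr | 9 | 8 | gina | 9
hr | 9 | 60 | hank | 9
After WHERE (1 rows):
sales.dept | sales.qty | cities.score | cities.name | cities.qty
mkt | 6 | 20 | hank | 6
After SELECT (1 rows):
cities.name | cities.score | cities.qty
hank | 20 | 6
After ORDER BY (1 rows):
cities.name | cities.score | cities.qty
hank | 20 | 6

== RESULT ==
cities.name | cities.score | cities.qty
hank | 20 | 6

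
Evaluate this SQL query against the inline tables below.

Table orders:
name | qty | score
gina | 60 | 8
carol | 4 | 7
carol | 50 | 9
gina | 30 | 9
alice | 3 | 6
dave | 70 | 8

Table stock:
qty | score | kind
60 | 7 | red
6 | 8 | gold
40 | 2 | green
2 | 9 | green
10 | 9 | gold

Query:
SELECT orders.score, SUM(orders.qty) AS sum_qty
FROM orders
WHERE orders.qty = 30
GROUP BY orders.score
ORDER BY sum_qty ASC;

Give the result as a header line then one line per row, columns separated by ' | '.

== RESULT ==
orders.score | sum_qty
9 | 30

Derivation:
After WHERE (1 rows):
orders.name | orders.qty | orders.score
gina | 30 | 9
After GROUP BY (1 rows):
orders.score | sum_qty
9 | 30
After ORDER BY (1 rows):
orders.score | sum_qty
9 | 30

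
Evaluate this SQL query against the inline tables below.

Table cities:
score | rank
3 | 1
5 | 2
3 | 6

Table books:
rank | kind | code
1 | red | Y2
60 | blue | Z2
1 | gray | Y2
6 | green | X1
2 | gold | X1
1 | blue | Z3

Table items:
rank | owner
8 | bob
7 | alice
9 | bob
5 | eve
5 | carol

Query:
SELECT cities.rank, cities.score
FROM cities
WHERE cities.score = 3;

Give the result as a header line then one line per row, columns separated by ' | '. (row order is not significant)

== RESULT ==
cities.rank | cities.score
1 | 3
6 | 3

Derivation:
After WHERE (2 rows):
cities.score | cities.rank
3 | 1
3 | 6
After SELECT (2 rows):
cities.rank | cities.score
1 | 3
6 | 3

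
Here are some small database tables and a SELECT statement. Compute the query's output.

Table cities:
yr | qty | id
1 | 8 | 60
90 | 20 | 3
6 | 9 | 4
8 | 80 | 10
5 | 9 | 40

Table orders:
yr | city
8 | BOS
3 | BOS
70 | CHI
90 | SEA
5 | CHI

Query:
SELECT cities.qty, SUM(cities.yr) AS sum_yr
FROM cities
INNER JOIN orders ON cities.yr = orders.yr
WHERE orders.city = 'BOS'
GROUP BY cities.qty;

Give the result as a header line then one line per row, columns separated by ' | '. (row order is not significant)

== RESULT ==
cities.qty | sum_yr
80 | 8

Derivation:
After JOIN orders (3 rows):
cities.yr | cities.qty | cities.id | orders.yr | orders.city
90 | 20 | 3 | 90 | SEA
8 | 80 | 10 | 8 | BOS
5 | 9 | 40 | 5 | CHI
After WHERE (1 rows):
cities.yr | cities.qty | cities.id | orders.yr | orders.city
8 | 80 | 10 | 8 | BOS
After GROUP BY (1 rows):
cities.qty | sum_yr
80 | 8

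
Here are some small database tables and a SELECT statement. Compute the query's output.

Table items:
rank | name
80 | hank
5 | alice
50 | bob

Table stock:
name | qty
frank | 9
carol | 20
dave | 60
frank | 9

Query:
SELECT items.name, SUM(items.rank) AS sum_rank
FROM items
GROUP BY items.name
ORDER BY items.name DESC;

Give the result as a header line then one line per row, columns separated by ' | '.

After GROUP BY (3 rows):
items.name | sum_rank
hank | 80
alice | 5
bob | 50
After ORDER BY (3 rows):
items.name | sum_rank
hank | 80
bob | 50
alice | 5

== RESULT ==
items.name | sum_rank
hank | 80
bob | 50
alice | 5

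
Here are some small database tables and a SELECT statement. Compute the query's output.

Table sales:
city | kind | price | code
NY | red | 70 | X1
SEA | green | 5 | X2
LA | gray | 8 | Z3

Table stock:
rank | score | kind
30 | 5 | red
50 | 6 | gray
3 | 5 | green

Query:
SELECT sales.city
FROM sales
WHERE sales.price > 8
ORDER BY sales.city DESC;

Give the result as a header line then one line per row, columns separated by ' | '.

After WHERE (1 rows):
sales.city | sales.kind | sales.price | sales.code
NY | red | 70 | X1
After SELECT (1 rows):
sales.city
NY
After ORDER BY (1 rows):
sales.city
NY

== RESULT ==
sales.city
NY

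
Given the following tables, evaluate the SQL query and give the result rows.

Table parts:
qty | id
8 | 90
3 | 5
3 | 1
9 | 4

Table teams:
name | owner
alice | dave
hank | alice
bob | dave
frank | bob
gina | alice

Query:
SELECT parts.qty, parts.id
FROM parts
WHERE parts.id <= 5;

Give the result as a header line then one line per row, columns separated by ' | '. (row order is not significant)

== RESULT ==
parts.qty | parts.id
3 | 5
3 | 1
9 | 4

Derivation:
After WHERE (3 rows):
parts.qty | parts.id
3 | 5
3 | 1
9 | 4
After SELECT (3 rows):
parts.qty | parts.id
3 | 5
3 | 1
9 | 4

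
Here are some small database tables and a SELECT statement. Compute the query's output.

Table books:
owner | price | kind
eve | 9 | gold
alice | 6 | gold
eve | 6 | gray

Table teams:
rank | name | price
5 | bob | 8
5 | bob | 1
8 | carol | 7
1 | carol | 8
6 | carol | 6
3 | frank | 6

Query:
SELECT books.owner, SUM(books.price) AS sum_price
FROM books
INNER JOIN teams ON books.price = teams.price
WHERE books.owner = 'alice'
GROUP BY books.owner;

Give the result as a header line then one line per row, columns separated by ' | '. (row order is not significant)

== RESULT ==
books.owner | sum_price
alice | 12

Derivation:
After JOIN teams (4 rows):
books.owner | books.price | books.kind | teams.rank | teams.name | teams.price
alice | 6 | gold | 6 | carol | 6
alice | 6 | gold | 3 | frank | 6
eve | 6 | gray | 6 | carol | 6
eve | 6 | gray | 3 | frank | 6
After WHERE (2 rows):
books.owner | books.price | books.kind | teams.rank | teams.name | teams.price
alice | 6 | gold | 6 | carol | 6
alice | 6 | gold | 3 | frank | 6
After GROUP BY (1 rows):
books.owner | sum_price
alice | 12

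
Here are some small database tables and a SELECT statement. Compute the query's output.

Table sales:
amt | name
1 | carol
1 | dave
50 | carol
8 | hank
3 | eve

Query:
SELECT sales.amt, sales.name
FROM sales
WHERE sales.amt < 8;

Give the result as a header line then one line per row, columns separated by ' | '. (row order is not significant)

After WHERE (3 rows):
sales.amt | sales.name
1 | carol
1 | dave
3 | eve
After SELECT (3 rows):
sales.amt | sales.name
1 | carol
1 | dave
3 | eve

== RESULT ==
sales.amt | sales.name
1 | carol
1 | dave
3 | eve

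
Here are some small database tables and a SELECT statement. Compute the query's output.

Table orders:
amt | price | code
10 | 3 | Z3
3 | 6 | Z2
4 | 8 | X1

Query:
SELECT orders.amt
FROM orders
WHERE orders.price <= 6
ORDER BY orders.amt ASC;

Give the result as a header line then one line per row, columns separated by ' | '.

After WHERE (2 rows):
orders.amt | orders.price | orders.code
10 | 3 | Z3
3 | 6 | Z2
After SELECT (2 rows):
orders.amt
10
3
After ORDER BY (2 rows):
orders.amt
3
10

== RESULT ==
orders.amt
3
10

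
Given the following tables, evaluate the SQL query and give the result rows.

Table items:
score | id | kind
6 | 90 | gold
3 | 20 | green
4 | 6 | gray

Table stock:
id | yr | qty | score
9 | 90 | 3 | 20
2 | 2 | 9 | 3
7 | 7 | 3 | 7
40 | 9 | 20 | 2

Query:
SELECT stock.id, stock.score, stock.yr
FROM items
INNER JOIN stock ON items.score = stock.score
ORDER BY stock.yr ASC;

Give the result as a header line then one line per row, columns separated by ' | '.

== RESULT ==
stock.id | stock.score | stock.yr
2 | 3 | 2

Derivation:
After JOIN stock (1 rows):
items.score | items.id | items.kind | stock.id | stock.yr | stock.qty | stock.score
3 | 20 | green | 2 | 2 | 9 | 3
After SELECT (1 rows):
stock.id | stock.score | stock.yr
2 | 3 | 2
After ORDER BY (1 rows):
stock.id | stock.score | stock.yr
2 | 3 | 2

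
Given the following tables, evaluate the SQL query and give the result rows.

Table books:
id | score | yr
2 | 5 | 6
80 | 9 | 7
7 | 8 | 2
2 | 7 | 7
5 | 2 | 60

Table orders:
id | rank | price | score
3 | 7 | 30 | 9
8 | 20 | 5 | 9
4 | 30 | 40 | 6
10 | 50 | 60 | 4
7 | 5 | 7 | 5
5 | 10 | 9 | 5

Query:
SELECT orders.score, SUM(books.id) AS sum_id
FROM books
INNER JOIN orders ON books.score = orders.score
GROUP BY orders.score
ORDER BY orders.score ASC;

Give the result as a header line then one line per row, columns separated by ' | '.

== RESULT ==
orders.score | sum_id
5 | 4
9 | 160

Derivation:
After JOIN orders (4 rows):
books.id | books.score | books.yr | orders.id | orders.rank | orders.price | orders.score
2 | 5 | 6 | 7 | 5 | 7 | 5
2 | 5 | 6 | 5 | 10 | 9 | 5
80 | 9 | 7 | 3 | 7 | 30 | 9
80 | 9 | 7 | 8 | 20 | 5 | 9
After GROUP BY (2 rows):
orders.score | sum_id
5 | 4
9 | 160
After ORDER BY (2 rows):
orders.score | sum_id
5 | 4
9 | 160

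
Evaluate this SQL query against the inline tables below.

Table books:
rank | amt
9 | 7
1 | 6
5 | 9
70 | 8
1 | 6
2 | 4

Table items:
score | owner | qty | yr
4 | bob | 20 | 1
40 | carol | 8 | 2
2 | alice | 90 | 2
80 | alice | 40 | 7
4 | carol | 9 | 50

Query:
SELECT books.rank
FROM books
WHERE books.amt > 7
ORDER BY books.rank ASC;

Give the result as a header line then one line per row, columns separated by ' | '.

After WHERE (2 rows):
books.rank | books.amt
5 | 9
70 | 8
After SELECT (2 rows):
books.rank
5
70
After ORDER BY (2 rows):
books.rank
5
70

== RESULT ==
books.rank
5
70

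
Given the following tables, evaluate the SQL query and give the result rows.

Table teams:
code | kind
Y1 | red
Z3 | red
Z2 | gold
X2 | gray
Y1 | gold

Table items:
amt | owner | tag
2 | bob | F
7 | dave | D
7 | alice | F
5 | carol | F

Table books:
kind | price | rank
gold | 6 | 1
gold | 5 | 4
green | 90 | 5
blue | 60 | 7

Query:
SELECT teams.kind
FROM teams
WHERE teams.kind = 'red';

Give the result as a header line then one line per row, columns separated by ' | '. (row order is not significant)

== RESULT ==
teams.kind
red
red

Derivation:
After WHERE (2 rows):
teams.code | teams.kind
Y1 | red
Z3 | red
After SELECT (2 rows):
teams.kind
red
red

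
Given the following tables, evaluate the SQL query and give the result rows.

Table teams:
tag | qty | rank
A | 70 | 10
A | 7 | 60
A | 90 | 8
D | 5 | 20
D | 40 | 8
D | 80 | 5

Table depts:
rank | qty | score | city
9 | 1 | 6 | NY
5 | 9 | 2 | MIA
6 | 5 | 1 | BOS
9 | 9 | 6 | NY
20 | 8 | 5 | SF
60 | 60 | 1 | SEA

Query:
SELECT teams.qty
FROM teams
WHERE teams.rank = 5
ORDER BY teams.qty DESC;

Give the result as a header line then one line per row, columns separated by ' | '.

After WHERE (1 rows):
teams.tag | teams.qty | teams.rank
D | 80 | 5
After SELECT (1 rows):
teams.qty
80
After ORDER BY (1 rows):
teams.qty
80

== RESULT ==
teams.qty
80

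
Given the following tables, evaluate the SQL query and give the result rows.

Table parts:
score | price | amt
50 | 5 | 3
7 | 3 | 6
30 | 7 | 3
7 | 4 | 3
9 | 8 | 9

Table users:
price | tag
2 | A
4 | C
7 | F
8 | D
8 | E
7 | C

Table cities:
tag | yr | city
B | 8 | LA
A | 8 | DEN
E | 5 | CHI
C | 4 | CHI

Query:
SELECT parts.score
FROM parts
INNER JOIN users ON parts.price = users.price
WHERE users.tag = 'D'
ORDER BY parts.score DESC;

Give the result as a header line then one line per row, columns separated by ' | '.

== RESULT ==
parts.score
9

Derivation:
After JOIN users (5 rows):
parts.score | parts.price | parts.amt | users.price | users.tag
30 | 7 | 3 | 7 | F
30 | 7 | 3 | 7 | C
7 | 4 | 3 | 4 | C
9 | 8 | 9 | 8 | D
9 | 8 | 9 | 8 | E
After WHERE (1 rows):
parts.score | parts.price | parts.amt | users.price | users.tag
9 | 8 | 9 | 8 | D
After SELECT (1 rows):
parts.score
9
After ORDER BY (1 rows):
parts.score
9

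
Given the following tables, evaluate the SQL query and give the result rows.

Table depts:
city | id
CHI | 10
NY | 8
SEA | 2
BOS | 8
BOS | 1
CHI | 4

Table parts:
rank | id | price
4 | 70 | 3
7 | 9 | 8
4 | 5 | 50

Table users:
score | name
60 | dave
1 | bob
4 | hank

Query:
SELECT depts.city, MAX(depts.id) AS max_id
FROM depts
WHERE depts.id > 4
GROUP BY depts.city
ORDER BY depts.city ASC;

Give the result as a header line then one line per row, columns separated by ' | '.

After WHERE (3 rows):
depts.city | depts.id
CHI | 10
NY | 8
BOS | 8
After GROUP BY (3 rows):
depts.city | max_id
CHI | 10
NY | 8
BOS | 8
After ORDER BY (3 rows):
depts.city | max_id
BOS | 8
CHI | 10
NY | 8

== RESULT ==
depts.city | max_id
BOS | 8
CHI | 10
NY | 8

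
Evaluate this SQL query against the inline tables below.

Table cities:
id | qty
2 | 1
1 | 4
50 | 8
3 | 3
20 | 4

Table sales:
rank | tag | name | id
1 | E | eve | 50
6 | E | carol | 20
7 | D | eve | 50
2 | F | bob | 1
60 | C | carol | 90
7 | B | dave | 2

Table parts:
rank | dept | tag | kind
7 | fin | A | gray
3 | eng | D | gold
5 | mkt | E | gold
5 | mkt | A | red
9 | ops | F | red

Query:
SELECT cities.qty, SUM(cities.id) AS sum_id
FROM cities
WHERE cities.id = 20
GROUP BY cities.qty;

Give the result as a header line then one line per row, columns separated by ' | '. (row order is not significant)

== RESULT ==
cities.qty | sum_id
4 | 20

Derivation:
After WHERE (1 rows):
cities.id | cities.qty
20 | 4
After GROUP BY (1 rows):
cities.qty | sum_id
4 | 20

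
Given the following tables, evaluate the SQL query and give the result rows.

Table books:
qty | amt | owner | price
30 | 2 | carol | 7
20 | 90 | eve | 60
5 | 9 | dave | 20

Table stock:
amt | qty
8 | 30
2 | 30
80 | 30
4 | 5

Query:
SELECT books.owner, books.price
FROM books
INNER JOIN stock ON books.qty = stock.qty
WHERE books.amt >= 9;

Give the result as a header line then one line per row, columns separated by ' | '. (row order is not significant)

After JOIN stock (4 rows):
books.qty | books.amt | books.owner | books.price | stock.amt | stock.qty
30 | 2 | carol | 7 | 8 | 30
30 | 2 | carol | 7 | 2 | 30
30 | 2 | carol | 7 | 80 | 30
5 | 9 | dave | 20 | 4 | 5
After WHERE (1 rows):
books.qty | books.amt | books.owner | books.price | stock.amt | stock.qty
5 | 9 | dave | 20 | 4 | 5
After SELECT (1 rows):
books.owner | books.price
dave | 20

== RESULT ==
books.owner | books.price
dave | 20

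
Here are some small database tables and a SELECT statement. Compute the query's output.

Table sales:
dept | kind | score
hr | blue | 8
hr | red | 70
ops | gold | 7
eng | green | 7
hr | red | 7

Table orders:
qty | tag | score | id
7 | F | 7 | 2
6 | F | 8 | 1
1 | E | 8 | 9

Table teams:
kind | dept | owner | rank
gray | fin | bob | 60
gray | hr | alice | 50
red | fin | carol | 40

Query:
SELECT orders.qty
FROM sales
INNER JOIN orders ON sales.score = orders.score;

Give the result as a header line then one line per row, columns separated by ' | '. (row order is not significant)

== RESULT ==
orders.qty
6
1
7
7
7

Derivation:
After JOIN orders (5 rows):
sales.dept | sales.kind | sales.score | orders.qty | orders.tag | orders.score | orders.id
hr | blue | 8 | 6 | F | 8 | 1
hr | blue | 8 | 1 | E | 8 | 9
ops | gold | 7 | 7 | F | 7 | 2
eng | green | 7 | 7 | F | 7 | 2
hr | red | 7 | 7 | F | 7 | 2
After SELECT (5 rows):
orders.qty
6
1
7
7
7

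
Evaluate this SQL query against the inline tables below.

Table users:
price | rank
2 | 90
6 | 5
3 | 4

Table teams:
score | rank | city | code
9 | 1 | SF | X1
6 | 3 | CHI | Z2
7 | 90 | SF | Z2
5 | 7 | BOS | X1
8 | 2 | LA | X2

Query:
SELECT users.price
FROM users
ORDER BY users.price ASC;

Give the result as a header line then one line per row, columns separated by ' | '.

== RESULT ==
users.price
2
3
6

Derivation:
After SELECT (3 rows):
users.price
2
6
3
After ORDER BY (3 rows):
users.price
2
3
6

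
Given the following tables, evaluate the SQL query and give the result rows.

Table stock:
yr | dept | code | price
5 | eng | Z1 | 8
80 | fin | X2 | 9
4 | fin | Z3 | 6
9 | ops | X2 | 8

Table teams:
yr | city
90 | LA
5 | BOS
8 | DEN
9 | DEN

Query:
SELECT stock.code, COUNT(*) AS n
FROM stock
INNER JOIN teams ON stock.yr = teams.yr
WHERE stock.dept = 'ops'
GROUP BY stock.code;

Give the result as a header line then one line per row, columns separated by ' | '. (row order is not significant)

== RESULT ==
stock.code | n
X2 | 1

Derivation:
After JOIN teams (2 rows):
stock.yr | stock.dept | stock.code | stock.price | teams.yr | teams.city
5 | eng | Z1 | 8 | 5 | BOS
9 | ops | X2 | 8 | 9 | DEN
After WHERE (1 rows):
stock.yr | stock.dept | stock.code | stock.price | teams.yr | teams.city
9 | ops | X2 | 8 | 9 | DEN
After GROUP BY (1 rows):
stock.code | n
X2 | 1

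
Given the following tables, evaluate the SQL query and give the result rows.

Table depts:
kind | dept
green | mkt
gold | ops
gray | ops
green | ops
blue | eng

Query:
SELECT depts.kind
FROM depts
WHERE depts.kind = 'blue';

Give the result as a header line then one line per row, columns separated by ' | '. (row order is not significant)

== RESULT ==
depts.kind
blue

Derivation:
After WHERE (1 rows):
depts.kind | depts.dept
blue | eng
After SELECT (1 rows):
depts.kind
blue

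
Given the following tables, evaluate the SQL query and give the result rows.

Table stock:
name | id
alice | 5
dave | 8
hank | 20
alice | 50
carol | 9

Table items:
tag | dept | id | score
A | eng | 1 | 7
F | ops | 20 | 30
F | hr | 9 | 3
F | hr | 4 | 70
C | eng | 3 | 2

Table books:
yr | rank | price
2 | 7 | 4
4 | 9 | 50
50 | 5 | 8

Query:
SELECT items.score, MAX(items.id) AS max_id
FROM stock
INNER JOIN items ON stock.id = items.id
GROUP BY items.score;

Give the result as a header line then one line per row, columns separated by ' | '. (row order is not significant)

== RESULT ==
items.score | max_id
30 | 20
3 | 9

Derivation:
After JOIN items (2 rows):
stock.name | stock.id | items.tag | items.dept | items.id | items.score
hank | 20 | F | ops | 20 | 30
carol | 9 | F | hr | 9 | 3
After GROUP BY (2 rows):
items.score | max_id
30 | 20
3 | 9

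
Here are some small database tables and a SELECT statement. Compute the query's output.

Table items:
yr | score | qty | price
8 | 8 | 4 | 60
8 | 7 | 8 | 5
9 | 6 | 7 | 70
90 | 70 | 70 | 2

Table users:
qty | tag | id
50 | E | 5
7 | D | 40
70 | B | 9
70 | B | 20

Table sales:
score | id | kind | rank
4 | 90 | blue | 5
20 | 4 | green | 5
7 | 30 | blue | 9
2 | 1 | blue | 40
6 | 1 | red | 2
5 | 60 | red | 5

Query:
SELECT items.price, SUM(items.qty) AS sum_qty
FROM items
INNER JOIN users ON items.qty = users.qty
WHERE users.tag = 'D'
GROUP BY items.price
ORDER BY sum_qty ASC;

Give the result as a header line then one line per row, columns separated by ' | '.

== RESULT ==
items.price | sum_qty
70 | 7

Derivation:
After JOIN users (3 rows):
items.yr | items.score | items.qty | items.price | users.qty | users.tag | users.id
9 | 6 | 7 | 70 | 7 | D | 40
90 | 70 | 70 | 2 | 70 | B | 9
90 | 70 | 70 | 2 | 70 | B | 20
After WHERE (1 rows):
items.yr | items.score | items.qty | items.price | users.qty | users.tag | users.id
9 | 6 | 7 | 70 | 7 | D | 40
After GROUP BY (1 rows):
items.price | sum_qty
70 | 7
After ORDER BY (1 rows):
items.price | sum_qty
70 | 7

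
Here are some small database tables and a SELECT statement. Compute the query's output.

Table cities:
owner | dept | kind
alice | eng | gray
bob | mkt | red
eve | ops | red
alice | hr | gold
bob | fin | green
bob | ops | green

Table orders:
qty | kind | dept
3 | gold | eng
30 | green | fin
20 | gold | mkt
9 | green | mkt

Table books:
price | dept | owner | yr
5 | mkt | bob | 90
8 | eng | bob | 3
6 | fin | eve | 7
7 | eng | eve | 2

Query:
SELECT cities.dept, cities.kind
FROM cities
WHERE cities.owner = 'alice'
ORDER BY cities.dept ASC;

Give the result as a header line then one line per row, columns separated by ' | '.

== RESULT ==
cities.dept | cities.kind
eng | gray
hr | gold

Derivation:
After WHERE (2 rows):
cities.owner | cities.dept | cities.kind
alice | eng | gray
alice | hr | gold
After SELECT (2 rows):
cities.dept | cities.kind
eng | gray
hr | gold
After ORDER BY (2 rows):
cities.dept | cities.kind
eng | gray
hr | gold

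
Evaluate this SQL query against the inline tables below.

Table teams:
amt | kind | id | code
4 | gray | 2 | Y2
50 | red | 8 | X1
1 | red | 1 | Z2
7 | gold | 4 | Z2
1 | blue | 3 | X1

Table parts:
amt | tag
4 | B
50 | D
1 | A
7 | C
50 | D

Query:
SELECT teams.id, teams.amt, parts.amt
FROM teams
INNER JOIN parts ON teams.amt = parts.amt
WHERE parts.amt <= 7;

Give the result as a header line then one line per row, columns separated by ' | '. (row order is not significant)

== RESULT ==
teams.id | teams.amt | parts.amt
2 | 4 | 4
1 | 1 | 1
4 | 7 | 7
3 | 1 | 1

Derivation:
After JOIN parts (6 rows):
teams.amt | teams.kind | teams.id | teams.code | parts.amt | parts.tag
4 | gray | 2 | Y2 | 4 | B
50 | red | 8 | X1 | 50 | D
50 | red | 8 | X1 | 50 | D
1 | red | 1 | Z2 | 1 | A
7 | gold | 4 | Z2 | 7 | C
1 | blue | 3 | X1 | 1 | A
After WHERE (4 rows):
teams.amt | teams.kind | teams.id | teams.code | parts.amt | parts.tag
4 | gray | 2 | Y2 | 4 | B
1 | red | 1 | Z2 | 1 | A
7 | gold | 4 | Z2 | 7 | C
1 | blue | 3 | X1 | 1 | A
After SELECT (4 rows):
teams.id | teams.amt | parts.amt
2 | 4 | 4
1 | 1 | 1
4 | 7 | 7
3 | 1 | 1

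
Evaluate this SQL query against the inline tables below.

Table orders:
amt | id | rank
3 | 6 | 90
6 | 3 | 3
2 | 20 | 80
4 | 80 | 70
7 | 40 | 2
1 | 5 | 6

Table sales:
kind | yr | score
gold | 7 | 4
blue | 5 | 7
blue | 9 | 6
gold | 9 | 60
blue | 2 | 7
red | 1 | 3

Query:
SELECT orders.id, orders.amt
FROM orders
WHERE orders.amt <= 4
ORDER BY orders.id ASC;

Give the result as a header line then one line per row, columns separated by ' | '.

After WHERE (4 rows):
orders.amt | orders.id | orders.rank
3 | 6 | 90
2 | 20 | 80
4 | 80 | 70
1 | 5 | 6
After SELECT (4 rows):
orders.id | orders.amt
6 | 3
20 | 2
80 | 4
5 | 1
After ORDER BY (4 rows):
orders.id | orders.amt
5 | 1
6 | 3
20 | 2
80 | 4

== RESULT ==
orders.id | orders.amt
5 | 1
6 | 3
20 | 2
80 | 4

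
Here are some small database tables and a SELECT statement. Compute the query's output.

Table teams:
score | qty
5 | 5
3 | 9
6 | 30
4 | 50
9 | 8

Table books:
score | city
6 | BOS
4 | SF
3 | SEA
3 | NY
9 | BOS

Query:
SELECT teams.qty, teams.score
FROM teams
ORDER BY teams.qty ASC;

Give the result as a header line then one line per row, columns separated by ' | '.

After SELECT (5 rows):
teams.qty | teams.score
5 | 5
9 | 3
30 | 6
50 | 4
8 | 9
After ORDER BY (5 rows):
teams.qty | teams.score
5 | 5
8 | 9
9 | 3
30 | 6
50 | 4

== RESULT ==
teams.qty | teams.score
5 | 5
8 | 9
9 | 3
30 | 6
50 | 4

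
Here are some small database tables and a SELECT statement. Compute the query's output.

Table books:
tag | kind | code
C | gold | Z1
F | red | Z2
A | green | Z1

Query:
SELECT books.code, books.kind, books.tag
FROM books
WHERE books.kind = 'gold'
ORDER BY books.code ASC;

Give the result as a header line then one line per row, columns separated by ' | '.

== RESULT ==
books.code | books.kind | books.tag
Z1 | gold | C

Derivation:
After WHERE (1 rows):
books.tag | books.kind | books.code
C | gold | Z1
After SELECT (1 rows):
books.code | books.kind | books.tag
Z1 | gold | C
After ORDER BY (1 rows):
books.code | books.kind | books.tag
Z1 | gold | C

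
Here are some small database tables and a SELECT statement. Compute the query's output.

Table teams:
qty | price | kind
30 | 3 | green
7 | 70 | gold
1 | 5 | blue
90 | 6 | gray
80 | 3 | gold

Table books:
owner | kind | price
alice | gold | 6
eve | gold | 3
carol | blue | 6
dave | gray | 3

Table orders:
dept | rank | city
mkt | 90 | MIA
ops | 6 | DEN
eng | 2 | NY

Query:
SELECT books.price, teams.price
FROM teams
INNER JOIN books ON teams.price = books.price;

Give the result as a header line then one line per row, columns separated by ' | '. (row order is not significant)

After JOIN books (6 rows):
teams.qty | teams.price | teams.kind | books.owner | books.kind | books.price
30 | 3 | green | eve | gold | 3
30 | 3 | green | dave | gray | 3
90 | 6 | gray | alice | gold | 6
90 | 6 | gray | carol | blue | 6
80 | 3 | gold | eve | gold | 3
80 | 3 | gold | dave | gray | 3
After SELECT (6 rows):
books.price | teams.price
3 | 3
3 | 3
6 | 6
6 | 6
3 | 3
3 | 3

== RESULT ==
books.price | teams.price
3 | 3
3 | 3
6 | 6
6 | 6
3 | 3
3 | 3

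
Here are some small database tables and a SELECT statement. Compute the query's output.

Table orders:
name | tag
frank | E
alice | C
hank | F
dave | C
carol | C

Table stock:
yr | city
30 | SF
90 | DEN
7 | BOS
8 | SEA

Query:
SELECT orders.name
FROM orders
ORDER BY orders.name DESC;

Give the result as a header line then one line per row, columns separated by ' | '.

== RESULT ==
orders.name
hank
frank
dave
carol
alice

Derivation:
After SELECT (5 rows):
orders.name
frank
alice
hank
dave
carol
After ORDER BY (5 rows):
orders.name
hank
frank
dave
carol
alice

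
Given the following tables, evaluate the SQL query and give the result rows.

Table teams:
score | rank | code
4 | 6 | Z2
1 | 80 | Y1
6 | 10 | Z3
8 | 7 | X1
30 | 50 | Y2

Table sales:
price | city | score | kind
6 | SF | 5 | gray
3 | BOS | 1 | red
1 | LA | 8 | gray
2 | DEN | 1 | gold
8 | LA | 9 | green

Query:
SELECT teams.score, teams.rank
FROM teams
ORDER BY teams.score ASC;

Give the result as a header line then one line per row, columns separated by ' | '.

After SELECT (5 rows):
teams.score | teams.rank
4 | 6
1 | 80
6 | 10
8 | 7
30 | 50
After ORDER BY (5 rows):
teams.score | teams.rank
1 | 80
4 | 6
6 | 10
8 | 7
30 | 50

== RESULT ==
teams.score | teams.rank
1 | 80
4 | 6
6 | 10
8 | 7
30 | 50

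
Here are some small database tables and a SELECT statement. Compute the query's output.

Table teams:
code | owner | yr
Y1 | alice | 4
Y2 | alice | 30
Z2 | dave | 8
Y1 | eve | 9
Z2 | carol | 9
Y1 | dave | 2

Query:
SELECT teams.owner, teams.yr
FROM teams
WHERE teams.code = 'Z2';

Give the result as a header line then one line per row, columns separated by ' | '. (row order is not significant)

After WHERE (2 rows):
teams.code | teams.owner | teams.yr
Z2 | dave | 8
Z2 | carol | 9
After SELECT (2 rows):
teams.owner | teams.yr
dave | 8
carol | 9

== RESULT ==
teams.owner | teams.yr
dave | 8
carol | 9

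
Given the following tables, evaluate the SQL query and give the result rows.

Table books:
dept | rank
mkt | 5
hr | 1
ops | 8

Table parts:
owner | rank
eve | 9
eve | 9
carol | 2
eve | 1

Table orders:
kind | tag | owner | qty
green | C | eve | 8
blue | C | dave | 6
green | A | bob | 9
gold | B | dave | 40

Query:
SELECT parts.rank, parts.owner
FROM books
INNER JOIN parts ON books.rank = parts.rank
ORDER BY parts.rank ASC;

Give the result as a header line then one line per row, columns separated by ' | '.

== RESULT ==
parts.rank | parts.owner
1 | eve

Derivation:
After JOIN parts (1 rows):
books.dept | books.rank | parts.owner | parts.rank
hr | 1 | eve | 1
After SELECT (1 rows):
parts.rank | parts.owner
1 | eve
After ORDER BY (1 rows):
parts.rank | parts.owner
1 | eve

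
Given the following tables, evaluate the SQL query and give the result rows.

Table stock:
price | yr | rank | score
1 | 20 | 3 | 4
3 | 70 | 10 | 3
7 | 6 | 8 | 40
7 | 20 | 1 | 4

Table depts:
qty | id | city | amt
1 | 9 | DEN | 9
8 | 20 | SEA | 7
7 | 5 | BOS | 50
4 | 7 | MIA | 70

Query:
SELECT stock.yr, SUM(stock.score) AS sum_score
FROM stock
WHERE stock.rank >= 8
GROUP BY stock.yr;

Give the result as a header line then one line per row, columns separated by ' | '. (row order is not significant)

== RESULT ==
stock.yr | sum_score
70 | 3
6 | 40

Derivation:
After WHERE (2 rows):
stock.price | stock.yr | stock.rank | stock.score
3 | 70 | 10 | 3
7 | 6 | 8 | 40
After GROUP BY (2 rows):
stock.yr | sum_score
70 | 3
6 | 40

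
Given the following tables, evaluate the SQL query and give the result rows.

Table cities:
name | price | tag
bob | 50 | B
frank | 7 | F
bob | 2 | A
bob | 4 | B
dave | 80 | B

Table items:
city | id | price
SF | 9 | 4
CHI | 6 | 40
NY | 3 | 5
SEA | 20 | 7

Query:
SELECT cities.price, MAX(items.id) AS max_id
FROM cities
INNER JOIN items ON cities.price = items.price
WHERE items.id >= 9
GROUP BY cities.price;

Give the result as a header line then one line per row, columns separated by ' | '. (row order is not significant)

== RESULT ==
cities.price | max_id
7 | 20
4 | 9

Derivation:
After JOIN items (2 rows):
cities.name | cities.price | cities.tag | items.city | items.id | items.price
frank | 7 | F | SEA | 20 | 7
bob | 4 | B | SF | 9 | 4
After WHERE (2 rows):
cities.name | cities.price | cities.tag | items.city | items.id | items.price
frank | 7 | F | SEA | 20 | 7
bob | 4 | B | SF | 9 | 4
After GROUP BY (2 rows):
cities.price | max_id
7 | 20
4 | 9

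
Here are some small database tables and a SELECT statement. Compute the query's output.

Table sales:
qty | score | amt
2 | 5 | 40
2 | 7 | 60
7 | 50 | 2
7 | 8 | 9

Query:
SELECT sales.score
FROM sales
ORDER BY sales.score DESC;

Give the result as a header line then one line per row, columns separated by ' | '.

After SELECT (4 rows):
sales.score
5
7
50
8
After ORDER BY (4 rows):
sales.score
50
8
7
5

== RESULT ==
sales.score
50
8
7
5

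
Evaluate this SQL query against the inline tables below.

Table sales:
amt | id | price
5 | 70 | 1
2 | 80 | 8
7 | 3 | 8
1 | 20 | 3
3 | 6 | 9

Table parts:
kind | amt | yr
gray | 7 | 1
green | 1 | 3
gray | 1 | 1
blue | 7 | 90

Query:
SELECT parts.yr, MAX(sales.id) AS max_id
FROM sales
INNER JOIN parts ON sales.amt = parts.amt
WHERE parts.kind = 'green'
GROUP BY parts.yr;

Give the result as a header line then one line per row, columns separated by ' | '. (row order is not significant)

== RESULT ==
parts.yr | max_id
3 | 20

Derivation:
After JOIN parts (4 rows):
sales.amt | sales.id | sales.price | parts.kind | parts.amt | parts.yr
7 | 3 | 8 | gray | 7 | 1
7 | 3 | 8 | blue | 7 | 90
1 | 20 | 3 | green | 1 | 3
1 | 20 | 3 | gray | 1 | 1
After WHERE (1 rows):
sales.amt | sales.id | sales.price | parts.kind | parts.amt | parts.yr
1 | 20 | 3 | green | 1 | 3
After GROUP BY (1 rows):
parts.yr | max_id
3 | 20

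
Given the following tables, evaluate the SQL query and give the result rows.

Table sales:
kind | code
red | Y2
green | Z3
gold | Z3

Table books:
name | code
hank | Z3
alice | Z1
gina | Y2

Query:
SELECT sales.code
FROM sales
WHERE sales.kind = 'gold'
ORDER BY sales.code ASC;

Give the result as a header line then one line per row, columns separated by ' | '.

After WHERE (1 rows):
sales.kind | sales.code
gold | Z3
After SELECT (1 rows):
sales.code
Z3
After ORDER BY (1 rows):
sales.code
Z3

== RESULT ==
sales.code
Z3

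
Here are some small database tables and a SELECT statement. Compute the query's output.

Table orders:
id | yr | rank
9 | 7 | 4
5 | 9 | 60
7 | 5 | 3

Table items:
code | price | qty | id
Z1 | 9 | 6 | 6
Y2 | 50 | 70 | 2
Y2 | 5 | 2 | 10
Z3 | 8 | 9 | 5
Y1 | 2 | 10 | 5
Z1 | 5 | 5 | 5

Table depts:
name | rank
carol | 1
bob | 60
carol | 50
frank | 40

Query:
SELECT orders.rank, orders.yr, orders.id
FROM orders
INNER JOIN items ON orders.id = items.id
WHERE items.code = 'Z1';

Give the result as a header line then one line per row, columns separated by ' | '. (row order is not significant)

After JOIN items (3 rows):
orders.id | orders.yr | orders.rank | items.code | items.price | items.qty | items.id
5 | 9 | 60 | Z3 | 8 | 9 | 5
5 | 9 | 60 | Y1 | 2 | 10 | 5
5 | 9 | 60 | Z1 | 5 | 5 | 5
After WHERE (1 rows):
orders.id | orders.yr | orders.rank | items.code | items.price | items.qty | items.id
5 | 9 | 60 | Z1 | 5 | 5 | 5
After SELECT (1 rows):
orders.rank | orders.yr | orders.id
60 | 9 | 5

== RESULT ==
orders.rank | orders.yr | orders.id
60 | 9 | 5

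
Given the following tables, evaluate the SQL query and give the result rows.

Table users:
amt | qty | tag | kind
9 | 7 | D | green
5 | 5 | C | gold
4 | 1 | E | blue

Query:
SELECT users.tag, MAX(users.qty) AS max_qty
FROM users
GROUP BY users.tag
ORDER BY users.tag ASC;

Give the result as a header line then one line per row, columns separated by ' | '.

After GROUP BY (3 rows):
users.tag | max_qty
D | 7
C | 5
E | 1
After ORDER BY (3 rows):
users.tag | max_qty
C | 5
D | 7
E | 1

== RESULT ==
users.tag | max_qty
C | 5
D | 7
E | 1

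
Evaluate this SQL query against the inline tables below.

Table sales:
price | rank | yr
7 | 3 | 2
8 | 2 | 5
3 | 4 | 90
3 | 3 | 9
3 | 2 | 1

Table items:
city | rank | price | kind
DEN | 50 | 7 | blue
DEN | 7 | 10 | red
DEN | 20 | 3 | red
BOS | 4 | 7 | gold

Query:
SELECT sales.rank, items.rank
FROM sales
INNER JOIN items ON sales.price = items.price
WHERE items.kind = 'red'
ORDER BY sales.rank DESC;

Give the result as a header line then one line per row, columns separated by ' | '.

After JOIN items (5 rows):
sales.price | sales.rank | sales.yr | items.city | items.rank | items.price | items.kind
7 | 3 | 2 | DEN | 50 | 7 | blue
7 | 3 | 2 | BOS | 4 | 7 | gold
3 | 4 | 90 | DEN | 20 | 3 | red
3 | 3 | 9 | DEN | 20 | 3 | red
3 | 2 | 1 | DEN | 20 | 3 | red
After WHERE (3 rows):
sales.price | sales.rank | sales.yr | items.city | items.rank | items.price | items.kind
3 | 4 | 90 | DEN | 20 | 3 | red
3 | 3 | 9 | DEN | 20 | 3 | red
3 | 2 | 1 | DEN | 20 | 3 | red
After SELECT (3 rows):
sales.rank | items.rank
4 | 20
3 | 20
2 | 20
After ORDER BY (3 rows):
sales.rank | items.rank
4 | 20
3 | 20
2 | 20

== RESULT ==
sales.rank | items.rank
4 | 20
3 | 20
2 | 20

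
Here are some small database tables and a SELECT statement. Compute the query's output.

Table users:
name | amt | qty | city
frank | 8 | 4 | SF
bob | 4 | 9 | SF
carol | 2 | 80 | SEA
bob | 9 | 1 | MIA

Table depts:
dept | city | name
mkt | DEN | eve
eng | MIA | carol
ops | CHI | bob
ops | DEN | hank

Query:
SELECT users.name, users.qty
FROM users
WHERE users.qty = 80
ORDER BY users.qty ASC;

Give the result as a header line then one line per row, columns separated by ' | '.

After WHERE (1 rows):
users.name | users.amt | users.qty | users.city
carol | 2 | 80 | SEA
After SELECT (1 rows):
users.name | users.qty
carol | 80
After ORDER BY (1 rows):
users.name | users.qty
carol | 80

== RESULT ==
users.name | users.qty
carol | 80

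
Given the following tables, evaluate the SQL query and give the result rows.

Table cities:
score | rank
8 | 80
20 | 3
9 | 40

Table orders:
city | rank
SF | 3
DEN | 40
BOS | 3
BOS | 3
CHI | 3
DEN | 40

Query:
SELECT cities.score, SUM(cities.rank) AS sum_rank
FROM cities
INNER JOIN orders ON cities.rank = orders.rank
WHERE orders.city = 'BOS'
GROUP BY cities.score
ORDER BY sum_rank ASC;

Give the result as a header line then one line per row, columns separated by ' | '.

After JOIN orders (6 rows):
cities.score | cities.rank | orders.city | orders.rank
20 | 3 | SF | 3
20 | 3 | BOS | 3
20 | 3 | BOS | 3
20 | 3 | CHI | 3
9 | 40 | DEN | 40
9 | 40 | DEN | 40
After WHERE (2 rows):
cities.score | cities.rank | orders.city | orders.rank
20 | 3 | BOS | 3
20 | 3 | BOS | 3
After GROUP BY (1 rows):
cities.score | sum_rank
20 | 6
After ORDER BY (1 rows):
cities.score | sum_rank
20 | 6

== RESULT ==
cities.score | sum_rank
20 | 6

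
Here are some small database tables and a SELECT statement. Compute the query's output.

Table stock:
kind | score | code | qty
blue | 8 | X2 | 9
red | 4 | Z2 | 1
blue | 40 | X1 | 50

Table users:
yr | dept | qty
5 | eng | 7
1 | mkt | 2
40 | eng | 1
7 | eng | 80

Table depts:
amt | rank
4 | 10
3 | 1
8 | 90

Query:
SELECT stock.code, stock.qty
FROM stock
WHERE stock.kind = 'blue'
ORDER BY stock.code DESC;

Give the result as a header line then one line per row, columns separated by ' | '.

After WHERE (2 rows):
stock.kind | stock.score | stock.code | stock.qty
blue | 8 | X2 | 9
blue | 40 | X1 | 50
After SELECT (2 rows):
stock.code | stock.qty
X2 | 9
X1 | 50
After ORDER BY (2 rows):
stock.code | stock.qty
X2 | 9
X1 | 50

== RESULT ==
stock.code | stock.qty
X2 | 9
X1 | 50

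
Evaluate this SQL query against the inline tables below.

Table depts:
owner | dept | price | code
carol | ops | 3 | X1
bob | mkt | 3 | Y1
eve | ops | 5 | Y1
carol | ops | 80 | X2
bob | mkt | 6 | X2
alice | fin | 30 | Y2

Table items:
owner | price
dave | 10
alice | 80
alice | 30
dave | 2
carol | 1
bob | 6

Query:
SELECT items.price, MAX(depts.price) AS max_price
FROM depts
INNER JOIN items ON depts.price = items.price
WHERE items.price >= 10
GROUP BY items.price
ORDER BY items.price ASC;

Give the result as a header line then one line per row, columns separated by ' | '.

== RESULT ==
items.price | max_price
30 | 30
80 | 80

Derivation:
After JOIN items (3 rows):
depts.owner | depts.dept | depts.price | depts.code | items.owner | items.price
carol | ops | 80 | X2 | alice | 80
bob | mkt | 6 | X2 | bob | 6
alice | fin | 30 | Y2 | alice | 30
After WHERE (2 rows):
depts.owner | depts.dept | depts.price | depts.code | items.owner | items.price
carol | ops | 80 | X2 | alice | 80
alice | fin | 30 | Y2 | alice | 30
After GROUP BY (2 rows):
items.price | max_price
80 | 80
30 | 30
After ORDER BY (2 rows):
items.price | max_price
30 | 30
80 | 80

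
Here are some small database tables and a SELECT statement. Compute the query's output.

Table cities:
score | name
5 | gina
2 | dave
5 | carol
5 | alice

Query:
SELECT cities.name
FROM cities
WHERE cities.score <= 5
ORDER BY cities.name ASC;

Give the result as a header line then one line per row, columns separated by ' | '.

After WHERE (4 rows):
cities.score | cities.name
5 | gina
2 | dave
5 | carol
5 | alice
After SELECT (4 rows):
cities.name
gina
dave
carol
alice
After ORDER BY (4 rows):
cities.name
alice
carol
dave
gina

== RESULT ==
cities.name
alice
carol
dave
gina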